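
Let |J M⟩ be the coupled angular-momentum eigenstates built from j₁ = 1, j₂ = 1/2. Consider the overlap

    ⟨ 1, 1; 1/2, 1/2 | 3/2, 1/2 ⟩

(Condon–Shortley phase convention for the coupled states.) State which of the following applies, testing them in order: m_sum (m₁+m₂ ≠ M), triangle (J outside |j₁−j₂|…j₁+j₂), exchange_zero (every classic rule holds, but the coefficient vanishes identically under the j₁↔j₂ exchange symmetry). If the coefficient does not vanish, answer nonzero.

m_sum

m-sum: m₁+m₂ = 1+1/2 = 3/2, M = 1/2  ✗ ⇒ coefficient is 0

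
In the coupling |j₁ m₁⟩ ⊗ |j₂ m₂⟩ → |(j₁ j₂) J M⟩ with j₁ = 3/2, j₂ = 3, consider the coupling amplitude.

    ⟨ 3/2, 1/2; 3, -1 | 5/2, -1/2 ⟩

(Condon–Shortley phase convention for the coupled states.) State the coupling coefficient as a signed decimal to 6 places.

j₁+j₂−J=2  J+j₁−j₂=1  J−j₁+j₂=4  j₁+j₂+J+1=8
(j₁±m₁, j₂±m₂, J±M) = (2,1,2,4,2,3)
P² = 288/35
sum k=0..1:
  [0] +1/8 = 1/8
  [1] −1/6 = -1/6
S = -1/24
C² = P²·S² = 1/70 ; C = -0.119523

−√(1/70) = -0.119523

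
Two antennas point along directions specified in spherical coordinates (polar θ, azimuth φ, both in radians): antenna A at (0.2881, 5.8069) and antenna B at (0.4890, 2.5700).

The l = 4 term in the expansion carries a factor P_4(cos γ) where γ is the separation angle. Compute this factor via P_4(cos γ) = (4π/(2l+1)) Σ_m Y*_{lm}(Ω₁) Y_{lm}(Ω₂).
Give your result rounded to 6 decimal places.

-0.400157

Expand P_4 via completeness: Σ_{m} conj(Y_{4,m}) at Ω₁ times Y_{4,m} at Ω₂ —
  term(m=-4) = 0.00006 + 0.00002j   from Y*(Ω₁)=-0.00095 - 0.00272j, Y(Ω₂)=-0.01414 + 0.01626j
  term(m=-3) = -0.00302 - 0.00089j   from Y*(Ω₁)=0.00389 - 0.02725j, Y(Ω₂)=0.01643 - 0.11335j
  term(m=-2) = 0.04740 + 0.00915j   from Y*(Ω₁)=0.08507 - 0.11961j, Y(Ω₂)=0.13638 + 0.29926j
  term(m=-1) = -0.21228 - 0.02029j   from Y*(Ω₁)=0.39342 - 0.20296j, Y(Ω₂)=-0.40514 - 0.26059j
  term(m=+0) = 0.04911 + 0.00000j   from Y*(Ω₁)=0.52881 + 0.00000j, Y(Ω₂)=0.09286 + 0.00000j
  term(m=+1) = -0.21228 + 0.02029j   from Y*(Ω₁)=-0.39342 - 0.20296j, Y(Ω₂)=0.40514 - 0.26059j
  term(m=+2) = 0.04740 - 0.00915j   from Y*(Ω₁)=0.08507 + 0.11961j, Y(Ω₂)=0.13638 - 0.29926j
  term(m=+3) = -0.00302 + 0.00089j   from Y*(Ω₁)=-0.00389 - 0.02725j, Y(Ω₂)=-0.01643 - 0.11335j
  term(m=+4) = 0.00006 - 0.00002j   from Y*(Ω₁)=-0.00095 + 0.00272j, Y(Ω₂)=-0.01414 - 0.01626j
Total Σ_m = -0.28659 + 0.00000j. Multiply by 1.396263: -0.40016 + 0.00000j. P_4(cos γ) = -0.400157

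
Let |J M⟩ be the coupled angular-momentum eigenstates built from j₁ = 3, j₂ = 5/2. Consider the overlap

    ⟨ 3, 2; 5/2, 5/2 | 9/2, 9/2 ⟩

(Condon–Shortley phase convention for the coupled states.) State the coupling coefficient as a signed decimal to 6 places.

−√(5/11) ≈ -0.674200

√[10·1!5!4!/11! · 5!1!5!0!9!0!] = √(41472000/11)
  +(−1)^1/∏(1,0,0,4,5,0)! = -1/2880  (running -1/2880)
⟨..|..⟩ = √(41472000/11)·(-1/2880) = -0.674200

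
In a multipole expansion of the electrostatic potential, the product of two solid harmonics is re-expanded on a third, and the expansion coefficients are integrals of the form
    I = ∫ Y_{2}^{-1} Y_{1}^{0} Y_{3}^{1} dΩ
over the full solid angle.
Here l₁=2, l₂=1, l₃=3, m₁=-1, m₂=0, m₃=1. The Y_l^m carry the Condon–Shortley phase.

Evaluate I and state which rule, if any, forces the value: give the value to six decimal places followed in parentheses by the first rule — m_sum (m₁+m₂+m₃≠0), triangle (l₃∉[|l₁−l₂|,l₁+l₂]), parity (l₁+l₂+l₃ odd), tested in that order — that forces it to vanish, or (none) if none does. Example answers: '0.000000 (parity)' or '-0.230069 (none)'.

Checks pass: Σm=0; 6 even; l₃=3∈[1,3].
(2·2+1)(2·1+1)(2·3+1) = 105
Δ: 0! 4! 2! / 7! → 1/105
sum: t=0:+1/4 = 1/4
3j²(2 1 3; 0 0 0) = Δ·Π!·Σ² = 3/35  (sign -1)
sum: t=0:+1/6 = 1/6
3j²(2 1 3; -1 0 1) = Δ·Π!·Σ² = 8/105  (sign +1)
combine: 4πI² = 105·3/35·8/105 = 24/35
take √, sign -1: I = -0.23359668
No selection rule forces the value: the integral is nonzero (none).

-0.233597 (none)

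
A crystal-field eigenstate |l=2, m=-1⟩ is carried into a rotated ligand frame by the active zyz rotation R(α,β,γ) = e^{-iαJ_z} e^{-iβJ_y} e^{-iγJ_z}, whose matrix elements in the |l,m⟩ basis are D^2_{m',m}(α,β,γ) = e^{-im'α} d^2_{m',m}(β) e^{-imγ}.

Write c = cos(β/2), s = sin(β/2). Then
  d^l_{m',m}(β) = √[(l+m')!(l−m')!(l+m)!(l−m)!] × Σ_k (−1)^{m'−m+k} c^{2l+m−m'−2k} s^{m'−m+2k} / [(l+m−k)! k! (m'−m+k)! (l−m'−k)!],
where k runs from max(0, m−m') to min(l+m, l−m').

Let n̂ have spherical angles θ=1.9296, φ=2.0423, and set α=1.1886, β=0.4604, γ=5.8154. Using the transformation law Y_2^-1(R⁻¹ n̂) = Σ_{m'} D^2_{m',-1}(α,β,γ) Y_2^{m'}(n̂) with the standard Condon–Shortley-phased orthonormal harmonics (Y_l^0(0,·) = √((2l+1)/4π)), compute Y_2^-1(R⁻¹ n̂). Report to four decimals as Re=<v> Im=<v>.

Need the full column D^2_{m',-1} for m'=−2..2 at α=1.1886, β=0.4604, γ=5.8154.
cos(β/2)=0.973621, sin(β/2)=0.228172
d^2_{-2,-1}: single k=1 term ⇒ +0.421175;  D = -0.139908+0.397258i
d^2_{-1,-1}: k∈[0..1] ⇒ +0.898585 -0.148056 = +0.750529;  D = +0.563849+0.495347i
d^2_{0,-1}: k∈[0..1] ⇒ -0.515832 +0.028330 = -0.487501;  D = -0.435128+0.219819i
d^2_{1,-1}: k∈[0..1] ⇒ +0.148056 -0.002711 = +0.145346;  D = -0.012425-0.144814i
d^2_{2,-1}: single k=0 term ⇒ -0.023132;  D = +0.022122+0.006761i
Y_2^{m'}(θ=1.9296,φ=2.0423) and Σ D·Y over m':
  (-0.1399+0.3973i)·(-0.1989+0.2741i)  (+0.5638+0.4953i)·(+0.1154+0.2263i)  (-0.4351+0.2198i)·(-0.1987+0.0000i)  (-0.0124-0.1448i)·(-0.1154+0.2263i)  (+0.0221+0.0068i)·(-0.1989-0.2741i)
Y_2^-1(R⁻¹ n̂) = -0.009962+0.030191i

Re=-0.0100 Im=0.0302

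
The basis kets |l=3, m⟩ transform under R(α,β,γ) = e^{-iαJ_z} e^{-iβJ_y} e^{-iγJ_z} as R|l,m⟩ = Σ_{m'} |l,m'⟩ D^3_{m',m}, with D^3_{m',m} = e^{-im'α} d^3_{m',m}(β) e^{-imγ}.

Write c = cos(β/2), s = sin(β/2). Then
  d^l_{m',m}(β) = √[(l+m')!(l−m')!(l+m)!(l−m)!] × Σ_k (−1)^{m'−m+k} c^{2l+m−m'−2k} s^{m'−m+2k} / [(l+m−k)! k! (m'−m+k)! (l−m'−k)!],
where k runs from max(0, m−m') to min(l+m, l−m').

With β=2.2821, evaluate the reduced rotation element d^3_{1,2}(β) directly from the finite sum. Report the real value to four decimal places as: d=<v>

d=-0.3076

d^3_{1,2}(β=2.2821) via the finite sum:
With c≡cos(β/2)=0.416640 and s≡sin(β/2)=0.909071, N=[24·2·120·1]^{1/2}=75.894664
k∈{1,2} keeps every argument non-negative
  k=1: (−1)^0·75.8947/(24)·0.4166^5·0.9091^1 = +0.036091
  k=2: (−1)^1·75.8947/(12)·0.4166^3·0.9091^3 = -0.343643
d^3_{1,2}(2.2821) = +0.036091 -0.343643 = -0.307552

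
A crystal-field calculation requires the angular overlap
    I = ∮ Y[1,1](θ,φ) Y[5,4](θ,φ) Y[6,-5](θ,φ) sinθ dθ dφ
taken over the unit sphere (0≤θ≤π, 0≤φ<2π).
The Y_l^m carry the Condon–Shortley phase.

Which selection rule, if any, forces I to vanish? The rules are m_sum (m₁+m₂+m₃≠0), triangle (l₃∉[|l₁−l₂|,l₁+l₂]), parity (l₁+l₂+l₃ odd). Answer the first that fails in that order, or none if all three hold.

none

Σmᵢ = 0  ✓
l₃∈[|l₁−l₂|,l₁+l₂]=[4,6], have l₃=6  ✓
Σlᵢ = 12 ⇒ even  ✓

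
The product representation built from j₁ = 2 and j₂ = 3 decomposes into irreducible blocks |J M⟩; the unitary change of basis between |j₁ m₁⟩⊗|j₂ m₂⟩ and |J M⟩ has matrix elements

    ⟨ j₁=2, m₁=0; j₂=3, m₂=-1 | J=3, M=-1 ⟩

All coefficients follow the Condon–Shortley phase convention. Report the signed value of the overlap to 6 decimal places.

j₁+j₂−J=2  J+j₁−j₂=2  J−j₁+j₂=4  j₁+j₂+J+1=9
(j₁±m₁, j₂±m₂, J±M) = (2,2,2,4,2,4)
P² = 256/15
sum k=0..2:
  [0] +1/16 = 1/16
  [1] −1/6 = -1/6
  [2] +1/96 = 1/96
S = -3/32
C² = P²·S² = 3/20 ; C = -0.387298

-0.387298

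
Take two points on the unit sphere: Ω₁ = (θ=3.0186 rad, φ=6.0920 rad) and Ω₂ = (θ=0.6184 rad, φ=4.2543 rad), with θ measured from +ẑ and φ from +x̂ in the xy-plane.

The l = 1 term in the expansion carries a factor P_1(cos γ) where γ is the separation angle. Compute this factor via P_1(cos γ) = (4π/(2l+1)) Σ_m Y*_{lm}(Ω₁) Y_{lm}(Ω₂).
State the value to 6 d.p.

Expand P_1 via completeness: Σ_{m} conj(Y_{1,m}) at Ω₁ times Y_{1,m} at Ω₂ —
  m=-1: Y*=+0.041614-0.008054i  Y=-0.088577+0.179644i  product -0.002239+0.008189i
  m=+0: Y*=-0.484912-0.000000i  Y=+0.398117+0.000000i  product -0.193051-0.000000i
  m=+1: Y*=-0.041614-0.008054i  Y=+0.088577+0.179644i  product -0.002239-0.008189i
Total Σ_m = -0.197530+0.000000i. Multiply by 4.188790: -0.827410+0.000000i. P_1(cos γ) = -0.827410

-0.827410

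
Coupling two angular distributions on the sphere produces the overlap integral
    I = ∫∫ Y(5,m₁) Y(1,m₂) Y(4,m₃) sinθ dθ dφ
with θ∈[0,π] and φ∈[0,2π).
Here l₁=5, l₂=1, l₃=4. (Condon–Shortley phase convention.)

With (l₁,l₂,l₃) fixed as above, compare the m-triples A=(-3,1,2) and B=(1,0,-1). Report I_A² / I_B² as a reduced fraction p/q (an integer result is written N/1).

Same 5,1,4: normalisation and zero-m 3j drop out of the ratio.
A: Δ: 2! 8! 0! / 11! → 1/495; sum: t=2:+1/2880 = 1/2880; 3j²(5 1 4; -3 1 2) = Δ·Π!·Σ² = 28/495  (sign +1)
B: Δ: 2! 8! 0! / 11! → 1/495; sum: t=1:−1/720 = -1/720; 3j²(5 1 4; 1 0 -1) = Δ·Π!·Σ² = 8/165  (sign +1)
I_A²/I_B² = (28/495)/(8/165) = 7/6

7/6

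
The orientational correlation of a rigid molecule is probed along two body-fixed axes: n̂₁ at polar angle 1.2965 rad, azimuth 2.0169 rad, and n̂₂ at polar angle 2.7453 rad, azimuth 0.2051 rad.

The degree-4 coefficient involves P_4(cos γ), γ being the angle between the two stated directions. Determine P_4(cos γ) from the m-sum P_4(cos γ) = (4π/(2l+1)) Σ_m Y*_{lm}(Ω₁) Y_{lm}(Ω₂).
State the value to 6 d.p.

0.002640

Addition theorem: P_4(cos γ) = (4π/9) Σ_m Y*_{lm}(Ω₁) Y_{lm}(Ω₂), m = −4…4:
  m=-4: (-0.080554, 0.371341) × (0.006699, -0.007186) = (0.002129, 0.003067)  (running Σ = (0.002129, 0.003067))
  m=-3: (0.294284, -0.069676) × (-0.054229, 0.038331) = (-0.013288, 0.015059)  (running Σ = (-0.011159, 0.018125))
  m=-2: (0.094641, 0.117373) × (0.226575, -0.098531) = (0.033008, 0.017269)  (running Σ = (0.021849, 0.035394))
  m=-1: (0.132331, -0.276693) × (-0.487698, 0.101453) = (-0.036466, 0.148368)  (running Σ = (-0.014617, 0.183762))
  m=0: (0.104442, -0.000000) × (0.298012, 0.000000) = (0.031125, 0.000000)  (running Σ = (0.016508, 0.183762))
  m=1: (-0.132331, -0.276693) × (0.487698, 0.101453) = (-0.036466, -0.148368)  (running Σ = (-0.019958, 0.035394))
  m=2: (0.094641, -0.117373) × (0.226575, 0.098531) = (0.033008, -0.017269)  (running Σ = (0.013050, 0.018125))
  m=3: (-0.294284, -0.069676) × (0.054229, 0.038331) = (-0.013288, -0.015059)  (running Σ = (-0.000238, 0.003067))
  m=4: (-0.080554, -0.371341) × (0.006699, 0.007186) = (0.002129, -0.003067)  (running Σ = (0.001891, 0.000000))
Accumulated sum (0.001891, 0.000000); after 4π/(2l+1) scaling, (0.002640, 0.000000) ⇒ P_4 = 0.002640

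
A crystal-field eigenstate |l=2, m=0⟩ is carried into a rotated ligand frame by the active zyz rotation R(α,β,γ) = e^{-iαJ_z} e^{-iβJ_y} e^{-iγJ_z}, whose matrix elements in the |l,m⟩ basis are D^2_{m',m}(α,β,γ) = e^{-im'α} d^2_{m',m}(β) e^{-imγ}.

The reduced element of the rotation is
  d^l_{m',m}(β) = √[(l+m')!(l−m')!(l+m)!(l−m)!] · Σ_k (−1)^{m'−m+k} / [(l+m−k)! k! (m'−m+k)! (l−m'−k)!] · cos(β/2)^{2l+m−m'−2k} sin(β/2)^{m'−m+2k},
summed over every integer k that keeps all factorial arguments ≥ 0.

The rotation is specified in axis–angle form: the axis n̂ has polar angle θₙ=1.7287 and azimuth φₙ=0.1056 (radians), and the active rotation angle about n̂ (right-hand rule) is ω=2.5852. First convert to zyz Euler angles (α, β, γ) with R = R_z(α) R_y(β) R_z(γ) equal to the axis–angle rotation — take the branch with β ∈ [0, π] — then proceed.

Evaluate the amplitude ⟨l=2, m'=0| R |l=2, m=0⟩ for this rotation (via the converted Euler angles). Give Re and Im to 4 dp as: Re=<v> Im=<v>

Re=0.4683 Im=0.0000

Axis–angle → zyz. n̂ = (sinθₙcosφₙ, sinθₙsinφₙ, cosθₙ) = (+0.982058, +0.104093, -0.157248), ω = 2.5852.
R = I cosω + sinω [n̂]ₓ + (1−cosω) n̂n̂ᵀ gives
  R = [+0.934239, +0.272078, -0.230587; +0.105984, -0.829130, -0.548919; -0.340535, +0.488383, -0.803441]
β = atan2(√(R₁₃²+R₂₃²), R₃₃) = 2.503849; α = atan2(R₂₃, R₁₃) mod 2π = 4.314697; γ = atan2(R₃₂, −R₃₁) mod 2π = 0.961905
Split into d^2_{0,0}(β=2.5038) × two z-phases.
Half-angle: c=0.313495, s=0.949590. N=√(2·2·2·2)=4.000000
Admissible k: 0..2 (factorial args all ≥0)
  k=0: (−1)^0·4.0000/(4)·0.3135^4·0.9496^0 = +0.009659
  k=1: (−1)^1·4.0000/(1)·0.3135^2·0.9496^2 = -0.354482
  k=2: (−1)^2·4.0000/(4)·0.3135^0·0.9496^4 = +0.813100
d^2_{0,0}(2.5038) = +0.009659 -0.354482 +0.813100 = +0.468277
D = (+1.000000+0.000000i)·(+0.468277)·(+1.000000+0.000000i) = +0.468277+0.000000i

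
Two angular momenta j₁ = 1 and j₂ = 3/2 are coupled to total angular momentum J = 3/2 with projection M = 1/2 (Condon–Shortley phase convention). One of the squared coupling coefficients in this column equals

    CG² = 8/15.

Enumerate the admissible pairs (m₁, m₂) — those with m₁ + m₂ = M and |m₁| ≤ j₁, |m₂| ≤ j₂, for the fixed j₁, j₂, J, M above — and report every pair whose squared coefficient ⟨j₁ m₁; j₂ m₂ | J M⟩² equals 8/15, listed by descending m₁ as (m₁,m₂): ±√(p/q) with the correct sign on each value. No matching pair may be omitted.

Admissible pairs with m₁+m₂ = M = 1/2: (-1,3/2), (0,1/2), (1,-1/2)
  (m₁,m₂)=(1,-1/2): CG² = 8/15, CG = +√(8/15)   ← matches the target
  (m₁,m₂)=(0,1/2): CG² = 1/15, CG = −√(1/15)
  (m₁,m₂)=(-1,3/2): CG² = 2/5, CG = −√(2/5)
Pairs with CG² = 8/15: (1,-1/2): +√(8/15)

(1,-1/2): +√(8/15)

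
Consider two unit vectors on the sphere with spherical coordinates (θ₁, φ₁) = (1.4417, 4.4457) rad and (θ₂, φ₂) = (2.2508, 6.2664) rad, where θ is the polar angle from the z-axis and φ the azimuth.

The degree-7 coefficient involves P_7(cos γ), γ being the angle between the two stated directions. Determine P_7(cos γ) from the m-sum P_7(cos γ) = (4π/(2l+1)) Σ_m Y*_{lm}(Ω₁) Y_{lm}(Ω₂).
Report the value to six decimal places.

0.260720

Term-by-term m-sum for l=7 (normalisation 4π/15 = 0.837758):
  m=-7: Y*=0.45112 - 0.13758j  Y=0.08534 + 0.01007j  product 0.03989 - 0.00720j
  m=-6: Y*=0.00672 + 0.22899j  Y=-0.25871 - 0.02614j  product 0.00425 - 0.05942j
  m=-5: Y*=0.26835 + 0.06492j  Y=0.43028 + 0.03620j  product 0.11312 + 0.03765j
  m=-4: Y*=-0.12288 + 0.22278j  Y=-0.36017 - 0.02422j  product 0.04965 - 0.07726j
  m=-3: Y*=0.15058 + 0.14623j  Y=-0.03846 - 0.00194j  product -0.00551 - 0.00592j
  m=-2: Y*=-0.22543 + 0.13311j  Y=0.36485 + 0.01225j  product -0.08388 + 0.04580j
  m=-1: Y*=0.04835 + 0.17699j  Y=-0.12362 - 0.00208j  product -0.00561 - 0.02198j
  m=+0: Y*=-0.26344 + 0.00000j  Y=-0.33176 + 0.00000j  product 0.08740 + 0.00000j
  m=+1: Y*=-0.04835 + 0.17699j  Y=0.12362 - 0.00208j  product -0.00561 + 0.02198j
  m=+2: Y*=-0.22543 - 0.13311j  Y=0.36485 - 0.01225j  product -0.08388 - 0.04580j
  m=+3: Y*=-0.15058 + 0.14623j  Y=0.03846 - 0.00194j  product -0.00551 + 0.00592j
  m=+4: Y*=-0.12288 - 0.22278j  Y=-0.36017 + 0.02422j  product 0.04965 + 0.07726j
  m=+5: Y*=-0.26835 + 0.06492j  Y=-0.43028 + 0.03620j  product 0.11312 - 0.03765j
  m=+6: Y*=0.00672 - 0.22899j  Y=-0.25871 + 0.02614j  product 0.00425 + 0.05942j
  m=+7: Y*=-0.45112 - 0.13758j  Y=-0.08534 + 0.01007j  product 0.03989 + 0.00720j
Σ over m = 0.31121 + 0.00000j; ×(4π/15) → 0.26072 + 0.00000j. Real part: 0.260720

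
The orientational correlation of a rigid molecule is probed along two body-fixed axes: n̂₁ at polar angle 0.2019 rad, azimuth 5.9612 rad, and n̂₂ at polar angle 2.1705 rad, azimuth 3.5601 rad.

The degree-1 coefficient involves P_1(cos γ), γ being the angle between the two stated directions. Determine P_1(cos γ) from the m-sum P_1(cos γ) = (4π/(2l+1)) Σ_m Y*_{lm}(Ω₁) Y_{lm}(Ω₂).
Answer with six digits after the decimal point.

Summing Y*_{l m}(θ₁,φ₁)·Y_{l m}(θ₂,φ₂) over m ∈ [−1, 1]; prefactor 4π/(2·1+1) = 4.188790:
  [-1]  conj(Y_{1,-1})(Ω₁) = +0.065722-0.021924i ; Y_{1,-1}(Ω₂) = -0.260592+0.115907i ; Δ = -0.014585+0.013331i
  [+0]  conj(Y_{1,0})(Ω₁) = +0.478678-0.000000i ; Y_{1,0}(Ω₂) = -0.275766+0.000000i ; Δ = -0.132003+0.000000i
  [+1]  conj(Y_{1,1})(Ω₁) = -0.065722-0.021924i ; Y_{1,1}(Ω₂) = +0.260592+0.115907i ; Δ = -0.014585-0.013331i
Accumulated sum -0.161174+0.000000i; after 4π/(2l+1) scaling, -0.675124+0.000000i ⇒ P_1 = -0.675124

-0.675124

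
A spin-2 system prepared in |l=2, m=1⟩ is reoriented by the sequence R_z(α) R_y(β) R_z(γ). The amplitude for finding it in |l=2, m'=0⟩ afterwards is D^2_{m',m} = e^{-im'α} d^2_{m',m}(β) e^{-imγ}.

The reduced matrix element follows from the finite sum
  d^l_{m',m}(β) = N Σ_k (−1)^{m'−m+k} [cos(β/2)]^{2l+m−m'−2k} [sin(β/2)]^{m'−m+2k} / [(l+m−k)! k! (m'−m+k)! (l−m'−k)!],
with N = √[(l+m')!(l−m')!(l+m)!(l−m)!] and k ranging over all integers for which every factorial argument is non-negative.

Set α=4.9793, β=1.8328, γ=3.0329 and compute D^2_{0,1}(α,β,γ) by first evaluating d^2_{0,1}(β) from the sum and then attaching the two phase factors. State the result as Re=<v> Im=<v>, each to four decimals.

First d^2_{0,1}(β=1.8328), then the phase factors e^{-i(0)α} and e^{-i(1)γ}:
Half-angle: c=0.608680, s=0.793416. N=√(2·2·6·1)=4.898979
k∈{1,2} keeps every argument non-negative
  k=1: (−1)^0·4.8990/(2)·0.6087^3·0.7934^1 = +0.438273
  k=2: (−1)^1·4.8990/(2)·0.6087^1·0.7934^3 = -0.744675
d^2_{0,1}(1.8328) = +0.438273 -0.744675 = -0.306403
D = (+1.000000+0.000000i)·(-0.306403)·(-0.994099-0.108479i) = +0.304595+0.033238i

Re=0.3046 Im=0.0332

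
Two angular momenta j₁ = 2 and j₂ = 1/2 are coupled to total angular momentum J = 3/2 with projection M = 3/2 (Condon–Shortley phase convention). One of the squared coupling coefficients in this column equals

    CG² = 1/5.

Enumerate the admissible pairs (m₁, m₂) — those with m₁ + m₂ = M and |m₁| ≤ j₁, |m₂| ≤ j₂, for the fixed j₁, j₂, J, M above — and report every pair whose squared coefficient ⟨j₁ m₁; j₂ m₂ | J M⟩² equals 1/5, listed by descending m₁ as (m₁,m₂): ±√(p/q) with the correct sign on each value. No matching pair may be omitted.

(1,1/2): −√(1/5)

Admissible pairs with m₁+m₂ = M = 3/2: (1,1/2), (2,-1/2)
  (m₁,m₂)=(2,-1/2): CG² = 4/5, CG = +√(4/5)
  (m₁,m₂)=(1,1/2): CG² = 1/5, CG = −√(1/5)   ← matches the target
Pairs with CG² = 1/5: (1,1/2): −√(1/5)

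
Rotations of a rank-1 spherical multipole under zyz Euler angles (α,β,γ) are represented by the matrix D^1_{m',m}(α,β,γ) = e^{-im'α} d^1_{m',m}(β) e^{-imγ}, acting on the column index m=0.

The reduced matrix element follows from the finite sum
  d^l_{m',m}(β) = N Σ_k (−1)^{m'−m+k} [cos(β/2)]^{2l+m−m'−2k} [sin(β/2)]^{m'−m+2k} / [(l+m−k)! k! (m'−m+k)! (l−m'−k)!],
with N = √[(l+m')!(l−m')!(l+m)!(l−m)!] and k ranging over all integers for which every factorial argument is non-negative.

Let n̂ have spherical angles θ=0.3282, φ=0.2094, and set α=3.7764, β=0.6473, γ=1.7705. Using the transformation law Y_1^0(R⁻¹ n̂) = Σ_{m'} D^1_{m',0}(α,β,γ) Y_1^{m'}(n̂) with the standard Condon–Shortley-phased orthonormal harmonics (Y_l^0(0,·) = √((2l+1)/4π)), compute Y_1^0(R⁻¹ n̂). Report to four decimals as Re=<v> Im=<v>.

Re=0.2825 Im=0.0000

Need the full column D^1_{m',0} for m'=−1..1 at α=3.7764, β=0.6473, γ=1.7705.
cos(β/2)=0.948081, sin(β/2)=0.318029
d^1_{-1,0}: single k=1 term ⇒ +0.426410;  D = -0.343339-0.252871i
d^1_{0,0}: k∈[0..1] ⇒ +0.898857 -0.101143 = +0.797715;  D = +0.797715+0.000000i
d^1_{1,0}: single k=0 term ⇒ -0.426410;  D = +0.343339-0.252871i
Y_1^{m'}(θ=0.3282,φ=0.2094) and Σ D·Y over m':
  (-0.3433-0.2529i)·(+0.1089-0.0232i)  (+0.7977+0.0000i)·(+0.4625+0.0000i)  (+0.3433-0.2529i)·(-0.1089-0.0232i)
Y_1^0(R⁻¹ n̂) = +0.282451+0.000000i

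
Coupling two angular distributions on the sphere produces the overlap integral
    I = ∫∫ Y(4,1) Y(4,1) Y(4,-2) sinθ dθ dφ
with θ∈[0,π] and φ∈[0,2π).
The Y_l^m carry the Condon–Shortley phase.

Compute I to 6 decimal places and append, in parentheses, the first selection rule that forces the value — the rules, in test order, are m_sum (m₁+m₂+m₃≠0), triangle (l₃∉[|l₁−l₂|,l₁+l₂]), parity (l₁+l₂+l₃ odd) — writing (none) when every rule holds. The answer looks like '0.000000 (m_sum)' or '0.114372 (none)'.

Rules hold: Σm=0, L=12 even, 0≤4≤8.
N = 9·9·9 = 729
Δ = 4!·4!·4!/13! = 1/450450
Racah Σ t=0..4: t=0:+1/13824 t=1:−1/216 t=2:+1/64 t=3:−1/216 t=4:+1/13824 = 5/768
⇒ 3j(4 4 4; 0 0 0)² = 18/1001, sgn +1
Racah Σ t=1..3: t=1:−1/576 t=2:+1/144 t=3:−1/576 = 1/288
⇒ 3j(4 4 4; 1 1 -2)² = 20/1001, sgn +1
4πI² = N·(3j₀)²·(3jₘ)² = 262440/1002001
I = +1·√(0.261916/4π) = 0.14436968
No selection rule forces the value: the integral is nonzero (none).

0.144370 (none)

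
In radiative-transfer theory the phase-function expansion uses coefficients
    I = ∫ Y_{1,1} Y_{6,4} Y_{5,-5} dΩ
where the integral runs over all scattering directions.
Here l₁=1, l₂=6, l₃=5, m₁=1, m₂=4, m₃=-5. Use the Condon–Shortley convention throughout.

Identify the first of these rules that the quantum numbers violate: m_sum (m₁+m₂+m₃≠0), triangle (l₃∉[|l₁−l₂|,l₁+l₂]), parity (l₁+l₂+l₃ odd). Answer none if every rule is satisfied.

none

m₁+m₂+m₃ = 1 + 4 − 5 = 0  ✓
triangle: |1−6|=5 ≤ l₃=5 ≤ 1+6=7  ✓
parity: l₁+l₂+l₃ = 12 is even  ✓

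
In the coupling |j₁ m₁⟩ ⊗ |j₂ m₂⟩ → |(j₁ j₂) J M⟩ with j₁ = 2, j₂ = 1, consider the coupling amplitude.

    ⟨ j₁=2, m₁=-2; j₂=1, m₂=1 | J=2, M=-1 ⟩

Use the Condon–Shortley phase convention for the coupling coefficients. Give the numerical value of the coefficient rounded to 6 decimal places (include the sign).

√[5·1!3!1!/6! · 0!4!2!0!1!3!] = √(12)
  +(−1)^1/∏(1,0,3,1,0,0)! = -1/6  (running -1/6)
⟨..|..⟩ = √(12)·(-1/6) = -0.577350

-0.577350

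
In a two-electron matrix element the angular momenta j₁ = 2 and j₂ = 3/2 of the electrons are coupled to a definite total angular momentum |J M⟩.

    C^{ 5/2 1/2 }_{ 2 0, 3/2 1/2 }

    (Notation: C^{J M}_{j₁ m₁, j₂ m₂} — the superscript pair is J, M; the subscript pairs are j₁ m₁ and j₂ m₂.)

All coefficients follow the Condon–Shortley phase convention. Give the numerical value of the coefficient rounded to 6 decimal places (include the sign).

√[6·1!3!2!/7! · 2!2!2!1!3!2!] = √(48/35)
  +(−1)^0/∏(0,1,2,2,1,0)! = 1/4  (running 1/4)
  +(−1)^1/∏(1,0,1,1,2,1)! = -1/2  (running -1/4)
⟨..|..⟩ = √(48/35)·(-1/4) = -0.292770

-0.292770  (= −√(3/35))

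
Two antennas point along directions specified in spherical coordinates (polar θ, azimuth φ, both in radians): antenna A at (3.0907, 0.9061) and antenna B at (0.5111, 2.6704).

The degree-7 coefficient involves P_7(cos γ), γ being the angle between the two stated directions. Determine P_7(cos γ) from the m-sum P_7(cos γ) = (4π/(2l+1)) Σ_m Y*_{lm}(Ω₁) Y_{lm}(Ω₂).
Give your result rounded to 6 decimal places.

0.410871

Term-by-term m-sum for l=7 (normalisation 4π/15 = 0.837758):
  m=-7: Y*=(0.000000, 0.000000)  Y=(0.003309, 0.000523)  product (0.000000, 0.000000)
  m=-6: Y*=(-0.000000, 0.000000)  Y=(-0.021254, 0.006912)  product (0.000000, -0.000000)
  m=-5: Y*=(-0.000000, -0.000001)  Y=(0.064566, -0.064596)  product (-0.000000, -0.000000)
  m=-4: Y*=(0.000043, 0.000023)  Y=(-0.077963, 0.240096)  product (-0.000009, 0.000009)
  m=-3: Y*=(-0.001055, 0.000475)  Y=(-0.072065, -0.454593)  product (0.000292, 0.000445)
  m=-2: Y*=(0.004596, -0.018668)  Y=(0.270185, 0.371805)  product (0.008183, -0.003335)
  m=-1: Y*=(0.126042, 0.160838)  Y=(-0.002862, -0.001458)  product (-0.000126, -0.000644)
  m=+0: Y*=(-1.053285, -0.000000)  Y=(-0.449794, 0.000000)  product (0.473762, 0.000000)
  m=+1: Y*=(-0.126042, 0.160838)  Y=(0.002862, -0.001458)  product (-0.000126, 0.000644)
  m=+2: Y*=(0.004596, 0.018668)  Y=(0.270185, -0.371805)  product (0.008183, 0.003335)
  m=+3: Y*=(0.001055, 0.000475)  Y=(0.072065, -0.454593)  product (0.000292, -0.000445)
  m=+4: Y*=(0.000043, -0.000023)  Y=(-0.077963, -0.240096)  product (-0.000009, -0.000009)
  m=+5: Y*=(0.000000, -0.000001)  Y=(-0.064566, -0.064596)  product (-0.000000, 0.000000)
  m=+6: Y*=(-0.000000, -0.000000)  Y=(-0.021254, -0.006912)  product (0.000000, 0.000000)
  m=+7: Y*=(-0.000000, 0.000000)  Y=(-0.003309, 0.000523)  product (0.000000, -0.000000)
Total Σ_m = (0.490441, 0.000000). Multiply by 0.837758: (0.410871, 0.000000). P_7(cos γ) = 0.410871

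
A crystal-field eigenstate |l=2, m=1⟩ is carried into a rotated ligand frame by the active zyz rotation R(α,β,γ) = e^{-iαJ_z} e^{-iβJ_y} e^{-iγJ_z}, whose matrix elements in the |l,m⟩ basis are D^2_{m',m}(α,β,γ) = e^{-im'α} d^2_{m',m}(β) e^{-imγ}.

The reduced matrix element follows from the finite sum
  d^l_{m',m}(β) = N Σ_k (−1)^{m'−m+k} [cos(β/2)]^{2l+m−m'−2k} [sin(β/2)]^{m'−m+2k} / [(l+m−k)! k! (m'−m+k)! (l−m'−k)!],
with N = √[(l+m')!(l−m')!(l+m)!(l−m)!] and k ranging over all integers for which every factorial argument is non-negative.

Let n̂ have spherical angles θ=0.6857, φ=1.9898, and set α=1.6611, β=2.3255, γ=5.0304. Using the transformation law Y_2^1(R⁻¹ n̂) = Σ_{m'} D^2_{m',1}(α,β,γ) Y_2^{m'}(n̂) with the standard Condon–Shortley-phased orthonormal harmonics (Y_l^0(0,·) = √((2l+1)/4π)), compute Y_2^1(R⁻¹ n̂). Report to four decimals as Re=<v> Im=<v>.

Re=-0.0361 Im=-0.0623

Need the full column D^2_{m',1} for m'=−2..2 at α=1.6611, β=2.3255, γ=5.0304.
cos(β/2)=0.396817, sin(β/2)=0.917898
d^2_{-2,1}: single k=3 term ⇒ +0.613766;  D = -0.084069-0.607982i
d^2_{-1,1}: k∈[2..3] ⇒ +0.398006 -0.709868 = -0.311861;  D = +0.303811-0.070401i
d^2_{0,1}: k∈[1..2] ⇒ +0.140488 -0.751707 = -0.611219;  D = -0.191115-0.580572i
d^2_{1,1}: k∈[0..1] ⇒ +0.024795 -0.398006 = -0.373212;  D = -0.342530+0.148189i
d^2_{2,1}: single k=0 term ⇒ -0.114708;  D = +0.054855+0.100742i
Y_2^{m'}(θ=0.6857,φ=1.9898) and Σ D·Y over m':
  (-0.0841-0.6080i)·(-0.1036+0.1151i)  (+0.3038-0.0704i)·(-0.1540-0.3459i)  (-0.1911-0.5806i)·(+0.2514+0.0000i)  (-0.3425+0.1482i)·(+0.1540-0.3459i)  (+0.0549+0.1007i)·(-0.1036-0.1151i)
Y_2^1(R⁻¹ n̂) = -0.036088-0.062334i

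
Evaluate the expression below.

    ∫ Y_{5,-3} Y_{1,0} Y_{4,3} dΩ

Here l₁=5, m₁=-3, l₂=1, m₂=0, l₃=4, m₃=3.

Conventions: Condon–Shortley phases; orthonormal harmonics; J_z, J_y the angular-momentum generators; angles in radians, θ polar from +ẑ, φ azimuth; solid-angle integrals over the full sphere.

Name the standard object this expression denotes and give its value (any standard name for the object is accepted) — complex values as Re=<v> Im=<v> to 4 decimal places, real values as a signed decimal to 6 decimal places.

Gaunt coefficient, -0.196426

This is a Gaunt coefficient — the integral of a triple product of spherical harmonics over the sphere.
Rules hold: Σm=0, L=10 even, 4≤4≤6.
N = 11·3·9 = 297
Δ = 2!·8!·0!/11! = 1/495
Racah Σ t=1..1: t=1:−1/576 = -1/576
⇒ 3j(5 1 4; 0 0 0)² = 5/99, sgn -1
Racah Σ t=1..1: t=1:−1/5040 = -1/5040
⇒ 3j(5 1 4; -3 0 3)² = 16/495, sgn +1
4πI² = N·(3j₀)²·(3jₘ)² = 16/33
I = -1·√(0.484848/4π) = -0.19642560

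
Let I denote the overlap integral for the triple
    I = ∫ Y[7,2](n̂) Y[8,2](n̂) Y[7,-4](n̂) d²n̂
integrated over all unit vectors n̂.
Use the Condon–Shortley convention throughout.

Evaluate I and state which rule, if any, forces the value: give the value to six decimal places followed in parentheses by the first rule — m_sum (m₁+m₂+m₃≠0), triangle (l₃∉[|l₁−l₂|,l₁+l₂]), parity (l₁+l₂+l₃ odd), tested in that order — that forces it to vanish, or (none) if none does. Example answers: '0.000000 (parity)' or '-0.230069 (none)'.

0.100256 (none)

Checks pass: Σm=0; 22 even; l₃=7∈[1,15].
(2·7+1)(2·8+1)(2·7+1) = 3825
Δ: 8! 6! 8! / 23! → 1/22086194130
sum: t=1:−1/18289152000 t=2:+1/248832000 t=3:−1/24883200 t=4:+1/11943936 t=5:−1/24883200 t=6:+1/248832000 t=7:−1/18289152000 = 11/975421440
3j²(7 8 7; 0 0 0) = Δ·Π!·Σ² = 1750/289731  (sign -1)
sum: t=2:+1/2090188800 t=3:−1/174182400 t=4:+1/99532800 t=5:−1/373248000 = 11/5225472000
3j²(7 8 7; 2 2 -4) = Δ·Π!·Σ² = 528/96577  (sign -1)
combine: 4πI² = 3825·1750/289731·528/96577 = 69300000/548653937
take √, sign +1: I = 0.10025648
No selection rule forces the value: the integral is nonzero (none).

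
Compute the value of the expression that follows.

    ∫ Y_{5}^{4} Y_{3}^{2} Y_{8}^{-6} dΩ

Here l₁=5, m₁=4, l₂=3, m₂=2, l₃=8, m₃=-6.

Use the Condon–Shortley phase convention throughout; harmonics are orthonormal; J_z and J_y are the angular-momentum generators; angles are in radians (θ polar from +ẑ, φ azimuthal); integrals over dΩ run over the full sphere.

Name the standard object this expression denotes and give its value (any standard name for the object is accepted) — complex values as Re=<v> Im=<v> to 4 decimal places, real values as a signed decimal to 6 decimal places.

This is a Gaunt coefficient — the integral of a triple product of spherical harmonics over the sphere.
m-sum 0 ✓  L=16 even ✓  2≤8≤8 ✓
Π(2lᵢ+1) = 11×7×17 = 1309
triangle coeff Δ(5,3,8) = 1/136136
Σ_t [0,0]: t=0:+1/518400 = 1/518400
(3j)²=56/2431 [(5 3 8; 0 0 0)], sign=+1
Σ_t [0,0]: t=0:+1/43545600 = 1/43545600
(3j)²=1/34 [(5 3 8; 4 2 -6)], sign=+1
⇒ 4πI² = 196/221
I = (+1)√(196/221/(4π)) = 0.26566049

Gaunt coefficient, +0.265660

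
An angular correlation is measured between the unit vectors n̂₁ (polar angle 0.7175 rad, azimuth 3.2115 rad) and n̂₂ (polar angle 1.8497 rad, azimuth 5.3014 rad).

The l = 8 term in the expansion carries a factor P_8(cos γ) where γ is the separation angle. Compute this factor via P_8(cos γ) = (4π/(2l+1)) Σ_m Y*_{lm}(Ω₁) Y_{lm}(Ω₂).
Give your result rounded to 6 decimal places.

-0.013371

Term-by-term m-sum for l=8 (normalisation 4π/17 = 0.739198):
  m=-8: Y*=0.01526 + 0.00955j  Y=-0.00011 + 0.37605j  product -0.00359 + 0.00574j
  m=-7: Y*=-0.07284 - 0.03879j  Y=-0.35810 - 0.23941j  product 0.01680 + 0.03133j
  m=-6: Y*=0.20875 + 0.09308j  Y=0.03758 - 0.01556j  product 0.00929 + 0.00025j
  m=-5: Y*=-0.39012 - 0.14220j  Y=0.06688 - 0.33590j  product -0.07386 + 0.12153j
  m=-4: Y*=0.43679 + 0.12542j  Y=0.12200 + 0.12204j  product 0.03798 + 0.06861j
  m=-3: Y*=-0.14796 - 0.03149j  Y=0.26267 - 0.05222j  product -0.04051 - 0.00055j
  m=-2: Y*=-0.30228 - 0.04254j  Y=-0.08465 + 0.20433j  product 0.03428 - 0.05816j
  m=-1: Y*=0.31336 + 0.02194j  Y=0.12764 + 0.19104j  product 0.03581 + 0.06267j
  m=+0: Y*=0.21615 + 0.00000j  Y=-0.23359 + 0.00000j  product -0.05049 + 0.00000j
  m=+1: Y*=-0.31336 + 0.02194j  Y=-0.12764 + 0.19104j  product 0.03581 - 0.06267j
  m=+2: Y*=-0.30228 + 0.04254j  Y=-0.08465 - 0.20433j  product 0.03428 + 0.05816j
  m=+3: Y*=0.14796 - 0.03149j  Y=-0.26267 - 0.05222j  product -0.04051 + 0.00055j
  m=+4: Y*=0.43679 - 0.12542j  Y=0.12200 - 0.12204j  product 0.03798 - 0.06861j
  m=+5: Y*=0.39012 - 0.14220j  Y=-0.06688 - 0.33590j  product -0.07386 - 0.12153j
  m=+6: Y*=0.20875 - 0.09308j  Y=0.03758 + 0.01556j  product 0.00929 - 0.00025j
  m=+7: Y*=0.07284 - 0.03879j  Y=0.35810 - 0.23941j  product 0.01680 - 0.03133j
  m=+8: Y*=0.01526 - 0.00955j  Y=-0.00011 - 0.37605j  product -0.00359 - 0.00574j
Accumulated sum -0.01809 - 0.00000j; after 4π/(2l+1) scaling, -0.01337 - 0.00000j ⇒ P_8 = -0.013371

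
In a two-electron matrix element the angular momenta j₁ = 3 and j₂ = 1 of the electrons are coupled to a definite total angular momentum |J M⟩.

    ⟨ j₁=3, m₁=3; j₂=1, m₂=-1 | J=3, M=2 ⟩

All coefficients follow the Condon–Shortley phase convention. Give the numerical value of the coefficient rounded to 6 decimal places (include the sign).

√[7·1!5!1!/8! · 6!0!0!2!5!1!] = √(3600)
  +(−1)^0/∏(0,1,0,0,5,1)! = 1/120  (running 1/120)
⟨..|..⟩ = √(3600)·(1/120) = +0.500000

+0.500000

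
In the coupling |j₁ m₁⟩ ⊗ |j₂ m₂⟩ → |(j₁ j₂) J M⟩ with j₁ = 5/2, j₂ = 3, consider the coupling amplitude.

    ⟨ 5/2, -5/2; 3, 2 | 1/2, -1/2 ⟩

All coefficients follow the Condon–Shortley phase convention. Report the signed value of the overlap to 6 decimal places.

j₁+j₂−J=5  J+j₁−j₂=0  J−j₁+j₂=1  j₁+j₂+J+1=7
(j₁±m₁, j₂±m₂, J±M) = (0,5,5,1,0,1)
P² = 4800/7
sum k=5..5:
  [5] −1/120 = -1/120
S = -1/120
C² = P²·S² = 1/21 ; C = -0.218218

-0.218218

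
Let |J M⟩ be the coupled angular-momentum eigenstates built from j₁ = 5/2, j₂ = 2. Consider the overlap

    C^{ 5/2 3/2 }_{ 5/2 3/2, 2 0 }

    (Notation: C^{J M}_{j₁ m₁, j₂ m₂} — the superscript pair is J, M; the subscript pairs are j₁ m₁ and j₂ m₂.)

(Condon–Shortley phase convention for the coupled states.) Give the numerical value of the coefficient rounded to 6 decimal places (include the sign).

√[6·2!3!2!/8! · 4!1!2!2!4!1!] = √(288/35)
  +(−1)^0/∏(0,2,1,2,2,0)! = 1/8  (running 1/8)
  +(−1)^1/∏(1,1,0,1,3,1)! = -1/6  (running -1/24)
⟨..|..⟩ = √(288/35)·(-1/24) = -0.119523

−√(1/70) = -0.119523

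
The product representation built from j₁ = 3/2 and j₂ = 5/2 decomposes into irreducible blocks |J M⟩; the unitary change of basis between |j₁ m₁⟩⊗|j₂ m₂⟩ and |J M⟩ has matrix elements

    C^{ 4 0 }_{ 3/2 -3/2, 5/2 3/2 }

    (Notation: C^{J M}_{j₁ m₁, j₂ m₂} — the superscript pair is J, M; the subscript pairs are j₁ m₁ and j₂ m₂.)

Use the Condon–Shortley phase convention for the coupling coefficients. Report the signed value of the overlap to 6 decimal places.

+√(1/14) = +0.267261

j₁+j₂−J=0  J+j₁−j₂=3  J−j₁+j₂=5  j₁+j₂+J+1=9
(j₁±m₁, j₂±m₂, J±M) = (0,3,4,1,4,4)
P² = 10368/7
sum k=0..0:
  [0] +1/144 = 1/144
S = 1/144
C² = P²·S² = 1/14 ; C = +0.267261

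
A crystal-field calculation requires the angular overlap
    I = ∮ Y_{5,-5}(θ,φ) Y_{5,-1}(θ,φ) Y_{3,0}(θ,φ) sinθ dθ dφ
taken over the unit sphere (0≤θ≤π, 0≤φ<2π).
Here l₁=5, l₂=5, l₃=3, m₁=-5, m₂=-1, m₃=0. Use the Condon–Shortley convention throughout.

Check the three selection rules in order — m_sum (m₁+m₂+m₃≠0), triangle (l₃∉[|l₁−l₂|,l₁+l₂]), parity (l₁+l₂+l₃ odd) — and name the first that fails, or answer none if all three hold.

m_sum

Σmᵢ = -6  ✗
l₃∈[|l₁−l₂|,l₁+l₂]=[0,10], have l₃=3
Σlᵢ = 13 ⇒ odd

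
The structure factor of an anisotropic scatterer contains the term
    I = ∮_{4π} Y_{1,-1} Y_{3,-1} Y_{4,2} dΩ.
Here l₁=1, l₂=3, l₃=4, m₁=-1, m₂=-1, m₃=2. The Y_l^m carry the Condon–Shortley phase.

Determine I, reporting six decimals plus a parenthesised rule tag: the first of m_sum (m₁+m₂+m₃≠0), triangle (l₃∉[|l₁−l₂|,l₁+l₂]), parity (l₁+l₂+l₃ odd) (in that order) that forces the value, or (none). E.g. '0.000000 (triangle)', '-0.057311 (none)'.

m-sum 0 ✓  L=8 even ✓  2≤4≤4 ✓
Π(2lᵢ+1) = 3×7×9 = 189
triangle coeff Δ(1,3,4) = 1/252
Σ_t [0,0]: t=0:+1/36 = 1/36
(3j)²=4/63 [(1 3 4; 0 0 0)], sign=+1
Σ_t [0,0]: t=0:+1/96 = 1/96
(3j)²=5/84 [(1 3 4; -1 -1 2)], sign=+1
⇒ 4πI² = 5/7
I = (+1)√(5/7/(4π)) = 0.23841361
No selection rule forces the value: the integral is nonzero (none).

0.238414 (none)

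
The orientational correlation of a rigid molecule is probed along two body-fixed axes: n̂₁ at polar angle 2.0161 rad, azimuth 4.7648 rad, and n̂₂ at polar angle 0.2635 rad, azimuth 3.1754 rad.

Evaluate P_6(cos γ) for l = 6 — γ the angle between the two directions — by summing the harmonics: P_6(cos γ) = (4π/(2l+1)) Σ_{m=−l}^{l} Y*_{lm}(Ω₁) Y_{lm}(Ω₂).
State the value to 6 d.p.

Expand P_6 via completeness: Σ_{m} conj(Y_{6,m}) at Ω₁ times Y_{6,m} at Ω₂ —
  term(m=-6) = -0.000039-0.000004i   from Y*(Ω₁)=-0.248205-0.080731i, Y(Ω₂)=+0.000148-0.000030i
  term(m=-5) = +0.000078-0.000832i   from Y*(Ω₁)=-0.111794+0.416795i, Y(Ω₂)=-0.001909+0.000326i
  term(m=-4) = +0.003733+0.000278i   from Y*(Ω₁)=+0.240945+0.051266i, Y(Ω₂)=+0.015056-0.002049i
  term(m=-3) = +0.000889-0.015921i   from Y*(Ω₁)=-0.030975+0.195374i, Y(Ω₂)=-0.080194+0.008161i
  term(m=-2) = +0.090911+0.003384i   from Y*(Ω₁)=+0.317534+0.033407i, Y(Ω₂)=+0.284279-0.019251i
  term(m=-1) = +0.001004-0.053987i   from Y*(Ω₁)=-0.004782+0.091159i, Y(Ω₂)=-0.591180+0.019994i
  term(m=+0) = +0.129561+0.000000i   from Y*(Ω₁)=+0.325037-0.000000i, Y(Ω₂)=+0.398604+0.000000i
  term(m=+1) = +0.001004+0.053987i   from Y*(Ω₁)=+0.004782+0.091159i, Y(Ω₂)=+0.591180+0.019994i
  term(m=+2) = +0.090911-0.003384i   from Y*(Ω₁)=+0.317534-0.033407i, Y(Ω₂)=+0.284279+0.019251i
  term(m=+3) = +0.000889+0.015921i   from Y*(Ω₁)=+0.030975+0.195374i, Y(Ω₂)=+0.080194+0.008161i
  term(m=+4) = +0.003733-0.000278i   from Y*(Ω₁)=+0.240945-0.051266i, Y(Ω₂)=+0.015056+0.002049i
  term(m=+5) = +0.000078+0.000832i   from Y*(Ω₁)=+0.111794+0.416795i, Y(Ω₂)=+0.001909+0.000326i
  term(m=+6) = -0.000039+0.000004i   from Y*(Ω₁)=-0.248205+0.080731i, Y(Ω₂)=+0.000148+0.000030i
Σ over m = +0.322714-0.000000i; ×(4π/13) → +0.311950-0.000000i. Real part: 0.311950

0.311950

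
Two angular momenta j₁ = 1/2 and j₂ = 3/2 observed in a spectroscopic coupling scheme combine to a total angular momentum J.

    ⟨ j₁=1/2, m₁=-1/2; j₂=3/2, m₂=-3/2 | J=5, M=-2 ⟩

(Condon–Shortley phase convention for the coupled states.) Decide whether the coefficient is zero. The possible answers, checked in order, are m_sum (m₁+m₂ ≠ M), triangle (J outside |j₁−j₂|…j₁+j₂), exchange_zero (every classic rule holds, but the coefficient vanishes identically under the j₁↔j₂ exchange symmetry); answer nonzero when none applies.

triangle

m-sum: m₁+m₂ = -1/2+(-3/2) = -2, M = -2  ✓
triangle: need |j₁−j₂| ≤ J ≤ j₁+j₂, i.e. J ∈ [1, 2]; J = 5 is outside ✗ ⇒ coefficient is 0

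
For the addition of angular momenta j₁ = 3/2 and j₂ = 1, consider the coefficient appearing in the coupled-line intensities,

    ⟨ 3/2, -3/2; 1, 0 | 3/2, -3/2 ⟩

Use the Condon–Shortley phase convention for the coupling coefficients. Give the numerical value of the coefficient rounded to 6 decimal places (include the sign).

-0.774597

triangle: 1!·2!·1!/5! = 2/120
(j±m)!: 0!·3!·1!·1!·0!·3! = 36
prefactor² = (2J+1)·Δ·N² = 12/5
  k=1: −1/(1!·0!·2!·0!·0!·1!) = -1/2
Σ = -1/2  ⇒  CG² = 12/5·(-1/2)² = 3/5
CG = −√(3/5) = -0.774597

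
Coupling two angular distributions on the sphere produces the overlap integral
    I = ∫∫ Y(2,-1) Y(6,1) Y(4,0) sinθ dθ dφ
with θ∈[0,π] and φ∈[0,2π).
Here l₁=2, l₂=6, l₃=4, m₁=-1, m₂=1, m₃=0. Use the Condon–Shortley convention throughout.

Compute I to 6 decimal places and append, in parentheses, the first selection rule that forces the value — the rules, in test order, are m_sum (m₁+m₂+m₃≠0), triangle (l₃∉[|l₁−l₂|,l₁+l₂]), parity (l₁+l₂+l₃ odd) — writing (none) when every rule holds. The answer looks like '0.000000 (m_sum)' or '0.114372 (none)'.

-0.210395 (none)

m-sum 0 ✓  L=12 even ✓  4≤4≤8 ✓
Π(2lᵢ+1) = 5×13×9 = 585
triangle coeff Δ(2,6,4) = 1/6435
Σ_t [2,2]: t=2:+1/2304 = 1/2304
(3j)²=5/143 [(2 6 4; 0 0 0)], sign=+1
Σ_t [3,3]: t=3:−1/3456 = -1/3456
(3j)²=35/1287 [(2 6 4; -1 1 0)], sign=-1
⇒ 4πI² = 875/1573
I = (-1)√(875/1573/(4π)) = -0.21039467
No selection rule forces the value: the integral is nonzero (none).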